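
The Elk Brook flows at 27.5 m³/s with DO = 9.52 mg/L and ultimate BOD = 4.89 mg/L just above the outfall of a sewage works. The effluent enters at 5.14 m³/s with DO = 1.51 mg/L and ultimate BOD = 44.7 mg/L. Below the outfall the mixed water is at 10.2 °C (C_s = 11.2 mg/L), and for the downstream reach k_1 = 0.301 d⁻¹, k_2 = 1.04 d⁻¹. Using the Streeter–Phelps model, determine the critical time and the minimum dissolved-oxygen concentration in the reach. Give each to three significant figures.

Mixed DO = (27.5×9.52 + 5.14×1.51)/(27.5+5.14) = 269.6/32.64 = 8.259 mg/L.
Mixed L₀ = (27.5×4.89 + 5.14×44.7)/(32.64) = 364.2/32.64 = 11.16 mg/L.
Initial deficit D₀ = C_s − DO₀ = 11.2 − 8.259 = 2.941 mg/L.
t_c = (1/0.7390) ln[(1.04/0.301)(1 − 2.941×0.7390/(0.301×11.16))] = 1.353 × ln(1.219) = 0.2682 d.
D_c = (0.301/1.04) × 11.16 × e^(−0.301×0.2682) = 0.2894 × 11.16 × 0.9225 = 2.979 mg/L.
Minimum DO = 11.2 − 2.979 = 8.221 mg/L.

t_c ≈ 0.268 d; minimum DO ≈ 8.22 mg/L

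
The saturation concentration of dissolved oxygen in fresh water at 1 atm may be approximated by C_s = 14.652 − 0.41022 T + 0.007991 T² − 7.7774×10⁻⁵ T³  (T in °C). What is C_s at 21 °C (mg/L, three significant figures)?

C_s = 14.652 − 0.41022×21 + 0.007991×21² − 7.7774×10⁻⁵×21³ = 8.841 mg/L.

C_s ≈ 8.84 mg/L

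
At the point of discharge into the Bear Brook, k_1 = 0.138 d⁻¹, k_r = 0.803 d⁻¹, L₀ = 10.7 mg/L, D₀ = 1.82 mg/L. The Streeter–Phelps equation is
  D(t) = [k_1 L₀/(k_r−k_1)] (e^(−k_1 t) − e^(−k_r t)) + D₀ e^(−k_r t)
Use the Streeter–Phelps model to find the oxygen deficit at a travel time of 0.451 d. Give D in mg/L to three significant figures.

k_1 L₀/(k_r−k_1) = 0.138×10.7/(0.803−0.138) = 1.477/0.6650 = 2.220 mg/L.
e^(−k_1 t) = e^(−0.138×0.4510) = 0.9397; e^(−k_r t) = e^(−0.803×0.4510) = 0.6962.
D = 2.220 × (0.9397 − 0.6962) + 1.82 × 0.6962 = 0.5406 + 1.267 = 1.808 mg/L.

D ≈ 1.81 mg/L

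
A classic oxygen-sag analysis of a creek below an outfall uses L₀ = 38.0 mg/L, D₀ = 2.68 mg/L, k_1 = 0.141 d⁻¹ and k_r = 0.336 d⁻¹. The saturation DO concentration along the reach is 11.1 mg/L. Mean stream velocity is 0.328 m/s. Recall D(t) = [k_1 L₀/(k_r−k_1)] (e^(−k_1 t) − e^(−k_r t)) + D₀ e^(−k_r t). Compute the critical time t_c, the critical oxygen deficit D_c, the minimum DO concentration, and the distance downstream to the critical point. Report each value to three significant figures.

With k_r/k_1 = 2.383 and 1 − D₀(k_r−k_1)/(k_1 L₀) = 0.9025,
t_c = ln(2.383 × 0.9025) / (0.336 − 0.141) = ln(2.151) / 0.1950 = 0.7657/0.1950 = 3.927 d.
D_c = (k_1/k_r) L₀ e^(−k_1 t_c) = (0.141/0.336) × 38.0 × e^(−0.141×3.927) = 0.4196 × 38.0 × 0.5748 = 9.167 mg/L.
Minimum DO = C_s − D_c = 11.1 − 9.167 = 1.933 mg/L.
x_c = v t_c = 0.328 m/s × 3.927 d × 86400 s/d = 111300 m ≈ 111 km.

t_c ≈ 3.93 d; D_c ≈ 9.17 mg/L; min DO ≈ 1.93 mg/L; x_c ≈ 111 km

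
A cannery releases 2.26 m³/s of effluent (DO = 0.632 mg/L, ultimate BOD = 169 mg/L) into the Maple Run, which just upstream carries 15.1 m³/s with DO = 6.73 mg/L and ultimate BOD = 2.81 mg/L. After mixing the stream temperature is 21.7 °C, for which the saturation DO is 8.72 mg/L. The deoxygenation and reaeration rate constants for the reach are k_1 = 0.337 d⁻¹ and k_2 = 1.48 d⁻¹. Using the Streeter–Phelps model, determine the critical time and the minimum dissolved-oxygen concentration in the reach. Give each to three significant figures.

Mixed DO = (15.1×6.73 + 2.26×0.632)/(15.1+2.26) = 103.1/17.36 = 5.936 mg/L.
Mixed L₀ = (15.1×2.81 + 2.26×169)/(17.36) = 424.4/17.36 = 24.45 mg/L.
Initial deficit D₀ = C_s − DO₀ = 8.72 − 5.936 = 2.784 mg/L.
t_c = (1/1.143) ln[(1.48/0.337)(1 − 2.784×1.143/(0.337×24.45))] = 0.8749 × ln(2.695) = 0.8675 d.
D_c = (0.337/1.48) × 24.45 × e^(−0.337×0.8675) = 0.2277 × 24.45 × 0.7465 = 4.155 mg/L.
Minimum DO = 8.72 − 4.155 = 4.565 mg/L.

t_c ≈ 0.867 d; minimum DO ≈ 4.56 mg/L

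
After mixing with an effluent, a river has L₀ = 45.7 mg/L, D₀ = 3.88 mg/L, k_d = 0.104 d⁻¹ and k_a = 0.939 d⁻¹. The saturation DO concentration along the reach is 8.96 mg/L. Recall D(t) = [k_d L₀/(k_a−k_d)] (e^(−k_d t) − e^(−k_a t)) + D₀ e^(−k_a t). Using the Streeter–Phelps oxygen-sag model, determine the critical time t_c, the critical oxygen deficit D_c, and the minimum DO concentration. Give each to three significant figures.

t_c ≈ 1.26 d; D_c ≈ 4.44 mg/L; min DO ≈ 4.52 mg/L

With k_a/k_d = 9.029 and 1 − D₀(k_a−k_d)/(k_d L₀) = 0.3183,
t_c = ln(9.029 × 0.3183) / (0.939 − 0.104) = ln(2.874) / 0.8350 = 1.056/0.8350 = 1.264 d.
L(t_c) = L₀ e^(−k_d t_c) = 45.7 × 0.8768 = 40.07 mg/L, and at the critical point k_a D_c = k_d L, so D_c = (0.104/0.939) × 40.07 = 4.438 mg/L.
Minimum DO = C_s − D_c = 8.96 − 4.438 = 4.522 mg/L.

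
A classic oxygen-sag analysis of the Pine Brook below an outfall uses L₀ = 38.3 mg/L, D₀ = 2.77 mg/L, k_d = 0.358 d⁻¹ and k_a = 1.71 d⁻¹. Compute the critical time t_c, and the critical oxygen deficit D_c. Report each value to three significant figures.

At the critical point dD/dt = 0, so k_d L₀ e^(−k_d t) = k_a D. Substituting D(t) from the Streeter–Phelps equation and solving for t gives
t_c = ln[(k_a/k_d)(1 − D₀(k_a−k_d)/(k_d L₀))] / (k_a−k_d).
Here k_a−k_d = 1.352 d⁻¹ and 1 − D₀(k_a−k_d)/(k_d L₀) = 1 − 2.77×1.352/(0.358×38.3) = 0.7269, so
t_c = ln(4.777 × 0.7269) / 1.352 = 1.245 / 1.352 = 0.9206 d.
D_c = (k_d/k_a) L₀ e^(−k_d t_c) = (0.358/1.71) × 38.3 × e^(−0.358×0.9206) = 0.2094 × 38.3 × 0.7192 = 5.767 mg/L.

t_c ≈ 0.921 d; D_c ≈ 5.77 mg/L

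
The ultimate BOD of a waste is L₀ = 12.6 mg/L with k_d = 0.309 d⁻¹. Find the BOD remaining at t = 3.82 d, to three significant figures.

L ≈ 3.87 mg/L

L_t = L₀ e^(−k_d t) = 12.6 × e^(−0.309×3.82) = 12.6 × 0.3072 = 3.870 mg/L.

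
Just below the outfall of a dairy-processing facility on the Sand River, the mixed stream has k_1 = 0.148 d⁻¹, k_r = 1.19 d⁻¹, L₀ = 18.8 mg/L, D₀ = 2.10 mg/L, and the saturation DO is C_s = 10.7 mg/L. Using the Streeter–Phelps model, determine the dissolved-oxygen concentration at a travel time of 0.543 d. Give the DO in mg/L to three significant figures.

k_1 L₀/(k_r−k_1) = 0.148×18.8/(1.19−0.148) = 2.782/1.042 = 2.670 mg/L.
e^(−k_1 t) = e^(−0.148×0.5430) = 0.9228; e^(−k_r t) = e^(−1.19×0.5430) = 0.5240.
D = 2.670 × (0.9228 − 0.5240) + 2.10 × 0.5240 = 1.065 + 1.101 = 2.165 mg/L.
DO = C_s − D = 10.7 − 2.165 = 8.535 mg/L.

DO ≈ 8.53 mg/L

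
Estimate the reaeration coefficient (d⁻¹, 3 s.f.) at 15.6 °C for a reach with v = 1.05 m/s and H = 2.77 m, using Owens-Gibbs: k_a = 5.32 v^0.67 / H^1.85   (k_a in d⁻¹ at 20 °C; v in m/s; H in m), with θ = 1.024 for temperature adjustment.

k_a(20) = 5.32 × 1.05^0.67 / 2.77^1.85 = 5.32 × 1.033 / 6.585 = 0.8347 d⁻¹.
k_a(15.6) = 0.8347 × 1.024^(15.6−20) = 0.8347 × 0.9009 = 0.7520 d⁻¹.

k_a ≈ 0.752 d⁻¹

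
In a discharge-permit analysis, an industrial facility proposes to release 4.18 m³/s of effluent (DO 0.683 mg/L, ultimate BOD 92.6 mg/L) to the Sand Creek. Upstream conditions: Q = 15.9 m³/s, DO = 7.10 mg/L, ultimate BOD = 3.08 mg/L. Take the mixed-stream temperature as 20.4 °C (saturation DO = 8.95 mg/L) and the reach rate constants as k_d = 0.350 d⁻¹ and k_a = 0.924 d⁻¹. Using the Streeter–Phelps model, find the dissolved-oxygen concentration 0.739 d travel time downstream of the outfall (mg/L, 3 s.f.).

Mixed DO = (15.9×7.10 + 4.18×0.683)/(15.9+4.18) = 115.7/20.08 = 5.764 mg/L.
Mixed L₀ = (15.9×3.08 + 4.18×92.6)/(20.08) = 436.0/20.08 = 21.72 mg/L.
Initial deficit D₀ = C_s − DO₀ = 8.95 − 5.764 = 3.186 mg/L.
D(0.739) = [0.350×21.72/(0.924−0.350)](e^(−0.350×0.739) − e^(−0.924×0.739)) + 3.186 e^(−0.924×0.739)
= 13.24 × (0.7721 − 0.5052) + 3.186 × 0.5052 = 5.144 mg/L.
DO = 8.95 − 5.144 = 3.806 mg/L.

DO ≈ 3.81 mg/L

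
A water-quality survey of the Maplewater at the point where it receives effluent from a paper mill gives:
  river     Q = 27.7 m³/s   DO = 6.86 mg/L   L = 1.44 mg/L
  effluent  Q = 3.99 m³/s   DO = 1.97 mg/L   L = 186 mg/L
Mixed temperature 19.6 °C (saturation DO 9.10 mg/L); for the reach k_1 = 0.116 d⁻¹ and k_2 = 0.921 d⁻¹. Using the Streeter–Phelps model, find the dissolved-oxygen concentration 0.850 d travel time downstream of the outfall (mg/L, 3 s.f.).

Mixed DO = (27.7×6.86 + 3.99×1.97)/(27.7+3.99) = 197.9/31.69 = 6.244 mg/L.
Mixed L₀ = (27.7×1.44 + 3.99×186)/(31.69) = 782.0/31.69 = 24.68 mg/L.
Initial deficit D₀ = C_s − DO₀ = 9.10 − 6.244 = 2.856 mg/L.
D(0.850) = [0.116×24.68/(0.921−0.116)](e^(−0.116×0.850) − e^(−0.921×0.850)) + 2.856 e^(−0.921×0.850)
= 3.556 × (0.9061 − 0.4571) + 2.856 × 0.4571 = 2.902 mg/L.
DO = 9.10 − 2.902 = 6.198 mg/L.

DO ≈ 6.20 mg/L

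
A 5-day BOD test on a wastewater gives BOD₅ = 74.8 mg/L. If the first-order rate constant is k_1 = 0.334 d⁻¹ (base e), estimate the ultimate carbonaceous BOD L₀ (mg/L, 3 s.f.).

BOD₅ = L₀(1 − e^(−5k_1)) ⇒ L₀ = BOD₅ / (1 − e^(−5×0.334))
= 74.8 / (1 − 0.1882) = 74.8 / 0.8118 = 92.15 mg/L.

L₀ ≈ 92.1 mg/L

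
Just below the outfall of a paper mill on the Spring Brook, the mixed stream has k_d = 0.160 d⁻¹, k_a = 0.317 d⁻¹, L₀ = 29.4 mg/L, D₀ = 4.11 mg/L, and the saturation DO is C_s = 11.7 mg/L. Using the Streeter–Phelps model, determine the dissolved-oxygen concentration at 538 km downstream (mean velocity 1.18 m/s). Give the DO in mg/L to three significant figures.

Travel time t = x/v = 538 km / (1.18 m/s) = 538000 m / 1.18 m/s = 455900 s = 5.277 d.
k_d L₀/(k_a−k_d) = 0.160×29.4/(0.317−0.160) = 4.704/0.1570 = 29.96 mg/L.
e^(−k_d t) = e^(−0.160×5.277) = 0.4299; e^(−k_a t) = e^(−0.317×5.277) = 0.1877.
D = 29.96 × (0.4299 − 0.1877) + 4.11 × 0.1877 = 7.255 + 0.7715 = 8.026 mg/L.
DO = C_s − D = 11.7 − 8.026 = 3.674 mg/L.

DO ≈ 3.67 mg/L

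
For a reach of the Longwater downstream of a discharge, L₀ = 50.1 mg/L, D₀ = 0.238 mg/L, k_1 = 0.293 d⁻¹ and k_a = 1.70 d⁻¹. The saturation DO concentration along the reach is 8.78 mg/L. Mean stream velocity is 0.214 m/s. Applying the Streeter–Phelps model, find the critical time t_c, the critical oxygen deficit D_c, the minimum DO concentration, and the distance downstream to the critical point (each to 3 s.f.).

With k_a/k_1 = 5.802 and 1 − D₀(k_a−k_1)/(k_1 L₀) = 0.9772,
t_c = ln(5.802 × 0.9772) / (1.70 − 0.293) = ln(5.670) / 1.407 = 1.735/1.407 = 1.233 d.
L(t_c) = L₀ e^(−k_1 t_c) = 50.1 × 0.6967 = 34.91 mg/L, and at the critical point k_a D_c = k_1 L, so D_c = (0.293/1.70) × 34.91 = 6.016 mg/L.
Minimum DO = C_s − D_c = 8.78 − 6.016 = 2.764 mg/L.
x_c = v t_c = 0.214 m/s × 1.233 d × 86400 s/d = 22800 m ≈ 22.8 km.

t_c ≈ 1.23 d; D_c ≈ 6.02 mg/L; min DO ≈ 2.76 mg/L; x_c ≈ 22.8 km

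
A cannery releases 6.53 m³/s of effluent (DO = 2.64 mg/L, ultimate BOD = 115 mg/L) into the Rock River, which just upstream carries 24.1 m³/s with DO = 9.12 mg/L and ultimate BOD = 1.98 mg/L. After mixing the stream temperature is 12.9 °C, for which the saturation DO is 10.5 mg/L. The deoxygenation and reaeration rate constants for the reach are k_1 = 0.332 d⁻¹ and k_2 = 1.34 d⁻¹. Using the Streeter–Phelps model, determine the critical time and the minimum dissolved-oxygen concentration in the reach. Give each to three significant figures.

t_c ≈ 0.999 d; minimum DO ≈ 5.86 mg/L

Mixed DO = (24.1×9.12 + 6.53×2.64)/(24.1+6.53) = 237.0/30.63 = 7.739 mg/L.
Mixed L₀ = (24.1×1.98 + 6.53×115)/(30.63) = 798.7/30.63 = 26.07 mg/L.
Initial deficit D₀ = C_s − DO₀ = 10.5 − 7.739 = 2.761 mg/L.
t_c = (1/1.008) ln[(1.34/0.332)(1 − 2.761×1.008/(0.332×26.07))] = 0.9921 × ln(2.738) = 0.9994 d.
D_c = (0.332/1.34) × 26.07 × e^(−0.332×0.9994) = 0.2478 × 26.07 × 0.7176 = 4.636 mg/L.
Minimum DO = 10.5 − 4.636 = 5.864 mg/L.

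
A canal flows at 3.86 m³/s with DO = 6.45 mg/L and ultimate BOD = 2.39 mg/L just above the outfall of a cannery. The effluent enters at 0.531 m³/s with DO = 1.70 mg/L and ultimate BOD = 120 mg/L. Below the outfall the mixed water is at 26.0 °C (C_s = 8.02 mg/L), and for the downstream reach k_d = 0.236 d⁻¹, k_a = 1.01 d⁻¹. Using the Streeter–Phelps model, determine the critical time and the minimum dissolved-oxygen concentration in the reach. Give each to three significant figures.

Mixed DO = (3.86×6.45 + 0.531×1.70)/(3.86+0.531) = 25.80/4.391 = 5.876 mg/L.
Mixed L₀ = (3.86×2.39 + 0.531×120)/(4.391) = 72.95/4.391 = 16.61 mg/L.
Initial deficit D₀ = C_s − DO₀ = 8.02 − 5.876 = 2.144 mg/L.
t_c = (1/0.7740) ln[(1.01/0.236)(1 − 2.144×0.7740/(0.236×16.61))] = 1.292 × ln(2.468) = 1.167 d.
D_c = (0.236/1.01) × 16.61 × e^(−0.236×1.167) = 0.2337 × 16.61 × 0.7592 = 2.947 mg/L.
Minimum DO = 8.02 − 2.947 = 5.073 mg/L.

t_c ≈ 1.17 d; minimum DO ≈ 5.07 mg/L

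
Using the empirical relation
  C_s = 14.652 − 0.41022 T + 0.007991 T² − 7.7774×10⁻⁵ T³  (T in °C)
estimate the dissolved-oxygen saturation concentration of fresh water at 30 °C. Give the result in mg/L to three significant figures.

C_s ≈ 7.44 mg/L

C_s = 14.652 − 0.41022×30 + 0.007991×30² − 7.7774×10⁻⁵×30³ = 7.437 mg/L.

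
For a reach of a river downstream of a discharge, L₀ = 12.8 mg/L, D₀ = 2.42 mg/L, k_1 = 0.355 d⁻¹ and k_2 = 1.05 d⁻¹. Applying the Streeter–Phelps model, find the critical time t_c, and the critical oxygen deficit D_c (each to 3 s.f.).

t_c ≈ 0.895 d; D_c ≈ 3.15 mg/L

t_c = [1/(k_2−k_1)] ln[(k_2/k_1)(1 − D₀(k_2−k_1)/(k_1 L₀))]
= [1/(1.05−0.355)] ln[(1.05/0.355)(1 − 2.42×0.6950/(0.355×12.8))]
= (1/0.6950) ln[2.958 × 0.6299] = 1.439 × ln(1.863) = 1.439 × 0.6222 = 0.8952 d.
L(t_c) = L₀ e^(−k_1 t_c) = 12.8 × 0.7277 = 9.315 mg/L, and at the critical point k_2 D_c = k_1 L, so D_c = (0.355/1.05) × 9.315 = 3.149 mg/L.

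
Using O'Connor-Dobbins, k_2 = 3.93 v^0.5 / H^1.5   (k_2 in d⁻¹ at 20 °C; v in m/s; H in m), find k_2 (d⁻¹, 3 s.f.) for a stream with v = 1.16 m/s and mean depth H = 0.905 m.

k_2 = 3.93 × 1.16^0.5 / 0.905^1.5 = 3.93 × 1.077 / 0.8609 = 4.916 d⁻¹.

k_2 ≈ 4.92 d⁻¹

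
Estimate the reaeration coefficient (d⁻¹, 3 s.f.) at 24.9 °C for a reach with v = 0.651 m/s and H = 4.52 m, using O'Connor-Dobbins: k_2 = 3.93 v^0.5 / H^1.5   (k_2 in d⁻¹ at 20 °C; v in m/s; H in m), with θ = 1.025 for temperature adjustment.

k_2(20) = 3.93 × 0.651^0.5 / 4.52^1.5 = 3.93 × 0.8068 / 9.610 = 0.3300 d⁻¹.
k_2(24.9) = 0.3300 × 1.025^(24.9−20) = 0.3300 × 1.129 = 0.3724 d⁻¹.

k_2 ≈ 0.372 d⁻¹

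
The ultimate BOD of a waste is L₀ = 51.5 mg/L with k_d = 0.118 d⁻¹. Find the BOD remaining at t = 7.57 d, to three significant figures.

L ≈ 21.1 mg/L

L_t = L₀ e^(−k_d t) = 51.5 × e^(−0.118×7.57) = 51.5 × 0.4093 = 21.08 mg/L.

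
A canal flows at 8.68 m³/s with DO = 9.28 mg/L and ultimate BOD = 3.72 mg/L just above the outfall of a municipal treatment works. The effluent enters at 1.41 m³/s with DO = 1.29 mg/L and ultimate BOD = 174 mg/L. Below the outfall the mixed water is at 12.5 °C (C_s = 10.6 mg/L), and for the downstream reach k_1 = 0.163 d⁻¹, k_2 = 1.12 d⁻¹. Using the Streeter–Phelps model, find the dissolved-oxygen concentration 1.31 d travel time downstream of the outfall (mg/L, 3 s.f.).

Mixed DO = (8.68×9.28 + 1.41×1.29)/(8.68+1.41) = 82.37/10.09 = 8.163 mg/L.
Mixed L₀ = (8.68×3.72 + 1.41×174)/(10.09) = 277.6/10.09 = 27.52 mg/L.
Initial deficit D₀ = C_s − DO₀ = 10.6 − 8.163 = 2.437 mg/L.
D(1.31) = [0.163×27.52/(1.12−0.163)](e^(−0.163×1.31) − e^(−1.12×1.31)) + 2.437 e^(−1.12×1.31)
= 4.687 × (0.8077 − 0.2306) + 2.437 × 0.2306 = 3.267 mg/L.
DO = 10.6 − 3.267 = 7.333 mg/L.

DO ≈ 7.33 mg/L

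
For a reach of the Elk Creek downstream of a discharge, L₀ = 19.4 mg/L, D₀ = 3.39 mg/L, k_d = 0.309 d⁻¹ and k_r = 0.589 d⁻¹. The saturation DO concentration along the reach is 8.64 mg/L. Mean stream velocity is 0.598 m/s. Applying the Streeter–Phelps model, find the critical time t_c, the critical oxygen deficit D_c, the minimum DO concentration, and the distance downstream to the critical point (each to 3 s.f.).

t_c ≈ 1.69 d; D_c ≈ 6.04 mg/L; min DO ≈ 2.60 mg/L; x_c ≈ 87.2 km

t_c = [1/(k_r−k_d)] ln[(k_r/k_d)(1 − D₀(k_r−k_d)/(k_d L₀))]
= [1/(0.589−0.309)] ln[(0.589/0.309)(1 − 3.39×0.2800/(0.309×19.4))]
= (1/0.2800) ln[1.906 × 0.8417] = 3.571 × ln(1.604) = 3.571 × 0.4727 = 1.688 d.
L(t_c) = L₀ e^(−k_d t_c) = 19.4 × 0.5935 = 11.51 mg/L, and at the critical point k_r D_c = k_d L, so D_c = (0.309/0.589) × 11.51 = 6.041 mg/L.
Minimum DO = C_s − D_c = 8.64 − 6.041 = 2.599 mg/L.
x_c = v t_c = 0.598 m/s × 1.688 d × 86400 s/d = 87230 m ≈ 87.2 km.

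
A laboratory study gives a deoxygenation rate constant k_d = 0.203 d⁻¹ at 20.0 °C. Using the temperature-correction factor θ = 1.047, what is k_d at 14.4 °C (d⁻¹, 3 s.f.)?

k_d(T₂) = k_d(T₁) · θ^(T₂−T₁) = 0.203 × 1.047^(14.4−20.0)
= 0.203 × 1.047^-5.60 = 0.203 × 0.7732 = 0.1570 d⁻¹.

k_d ≈ 0.157 d⁻¹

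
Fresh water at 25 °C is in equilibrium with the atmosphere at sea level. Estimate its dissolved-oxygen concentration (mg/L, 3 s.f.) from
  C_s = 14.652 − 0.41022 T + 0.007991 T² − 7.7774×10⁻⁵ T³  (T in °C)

C_s = 14.652 − 0.41022×25 + 0.007991×25² − 7.7774×10⁻⁵×25³ = 8.176 mg/L.

C_s ≈ 8.18 mg/L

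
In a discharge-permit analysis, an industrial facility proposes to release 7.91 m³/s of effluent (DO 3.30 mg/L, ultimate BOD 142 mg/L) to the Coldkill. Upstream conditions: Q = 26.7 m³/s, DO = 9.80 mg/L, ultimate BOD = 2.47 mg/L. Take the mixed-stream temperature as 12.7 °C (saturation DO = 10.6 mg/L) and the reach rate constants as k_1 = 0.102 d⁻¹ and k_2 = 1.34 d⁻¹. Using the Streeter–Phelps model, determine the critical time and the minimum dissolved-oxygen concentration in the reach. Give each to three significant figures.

t_c ≈ 0.750 d; minimum DO ≈ 8.18 mg/L

Mixed DO = (26.7×9.80 + 7.91×3.30)/(26.7+7.91) = 287.8/34.61 = 8.314 mg/L.
Mixed L₀ = (26.7×2.47 + 7.91×142)/(34.61) = 1189/34.61 = 34.36 mg/L.
Initial deficit D₀ = C_s − DO₀ = 10.6 − 8.314 = 2.286 mg/L.
t_c = (1/1.238) ln[(1.34/0.102)(1 − 2.286×1.238/(0.102×34.36))] = 0.8078 × ln(2.531) = 0.7500 d.
D_c = (0.102/1.34) × 34.36 × e^(−0.102×0.7500) = 0.07612 × 34.36 × 0.9264 = 2.423 mg/L.
Minimum DO = 10.6 − 2.423 = 8.177 mg/L.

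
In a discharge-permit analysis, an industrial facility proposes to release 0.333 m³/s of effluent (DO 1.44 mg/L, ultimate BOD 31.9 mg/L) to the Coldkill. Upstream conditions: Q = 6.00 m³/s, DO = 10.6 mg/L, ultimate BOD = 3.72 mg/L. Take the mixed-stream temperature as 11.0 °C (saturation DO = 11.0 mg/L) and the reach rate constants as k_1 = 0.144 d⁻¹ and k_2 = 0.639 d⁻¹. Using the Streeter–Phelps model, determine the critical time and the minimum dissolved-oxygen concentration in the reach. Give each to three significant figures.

t_c ≈ 1.25 d; minimum DO ≈ 10.0 mg/L

Mixed DO = (6.00×10.6 + 0.333×1.44)/(6.00+0.333) = 64.08/6.333 = 10.12 mg/L.
Mixed L₀ = (6.00×3.72 + 0.333×31.9)/(6.333) = 32.94/6.333 = 5.202 mg/L.
Initial deficit D₀ = C_s − DO₀ = 11.0 − 10.12 = 0.8816 mg/L.
t_c = (1/0.4950) ln[(0.639/0.144)(1 − 0.8816×0.4950/(0.144×5.202))] = 2.020 × ln(1.852) = 1.245 d.
D_c = (0.144/0.639) × 5.202 × e^(−0.144×1.245) = 0.2254 × 5.202 × 0.8359 = 0.9798 mg/L.
Minimum DO = 11.0 − 0.9798 = 10.02 mg/L.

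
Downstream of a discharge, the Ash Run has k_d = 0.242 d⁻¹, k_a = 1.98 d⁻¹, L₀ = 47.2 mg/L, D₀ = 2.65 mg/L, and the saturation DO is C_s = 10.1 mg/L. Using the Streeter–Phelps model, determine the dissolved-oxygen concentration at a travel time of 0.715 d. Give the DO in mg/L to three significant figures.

DO ≈ 5.52 mg/L

k_d L₀/(k_a−k_d) = 0.242×47.2/(1.98−0.242) = 11.42/1.738 = 6.572 mg/L.
e^(−k_d t) = e^(−0.242×0.7150) = 0.8411; e^(−k_a t) = e^(−1.98×0.7150) = 0.2428.
D = 6.572 × (0.8411 − 0.2428) + 2.65 × 0.2428 = 3.932 + 0.6433 = 4.576 mg/L.
DO = C_s − D = 10.1 − 4.576 = 5.524 mg/L.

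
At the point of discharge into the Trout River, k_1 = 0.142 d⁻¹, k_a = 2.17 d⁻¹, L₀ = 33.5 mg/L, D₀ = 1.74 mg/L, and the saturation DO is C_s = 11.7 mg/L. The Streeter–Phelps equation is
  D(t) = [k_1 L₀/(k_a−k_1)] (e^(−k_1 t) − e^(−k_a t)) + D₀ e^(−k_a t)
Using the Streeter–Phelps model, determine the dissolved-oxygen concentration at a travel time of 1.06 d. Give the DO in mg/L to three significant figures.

k_1 L₀/(k_a−k_1) = 0.142×33.5/(2.17−0.142) = 4.757/2.028 = 2.346 mg/L.
e^(−k_1 t) = e^(−0.142×1.060) = 0.8603; e^(−k_a t) = e^(−2.17×1.060) = 0.1002.
D = 2.346 × (0.8603 − 0.1002) + 1.74 × 0.1002 = 1.783 + 0.1744 = 1.957 mg/L.
DO = C_s − D = 11.7 − 1.957 = 9.743 mg/L.

DO ≈ 9.74 mg/L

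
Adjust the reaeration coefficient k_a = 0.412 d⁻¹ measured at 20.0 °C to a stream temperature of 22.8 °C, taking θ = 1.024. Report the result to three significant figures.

k_a(T₂) = k_a(T₁) · θ^(T₂−T₁) = 0.412 × 1.024^(22.8−20.0)
= 0.412 × 1.024^2.80 = 0.412 × 1.069 = 0.4403 d⁻¹.

k_a ≈ 0.440 d⁻¹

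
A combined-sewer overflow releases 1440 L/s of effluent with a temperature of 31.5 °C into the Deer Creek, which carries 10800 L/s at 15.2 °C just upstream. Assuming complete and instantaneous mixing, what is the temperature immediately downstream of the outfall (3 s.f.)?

Flow-weighted mixing: C = (Q_r C_r + Q_w C_w)/(Q_r + Q_w)
= (10800×15.2 + 1440×31.5)/(10800 + 1440) = 209500/12240 = 17.12 °C.

17.1 °C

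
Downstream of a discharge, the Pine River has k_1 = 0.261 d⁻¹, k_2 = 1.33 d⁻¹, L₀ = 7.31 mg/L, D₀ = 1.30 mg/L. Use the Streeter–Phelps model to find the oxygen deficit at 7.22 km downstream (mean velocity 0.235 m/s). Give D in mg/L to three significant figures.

D ≈ 1.32 mg/L

Travel time t = x/v = 7.22 km / (0.235 m/s) = 7220 m / 0.235 m/s = 30720 s = 0.3556 d.
k_1 L₀/(k_2−k_1) = 0.261×7.31/(1.33−0.261) = 1.908/1.069 = 1.785 mg/L.
e^(−k_1 t) = e^(−0.261×0.3556) = 0.9114; e^(−k_2 t) = e^(−1.33×0.3556) = 0.6232.
D = 1.785 × (0.9114 − 0.6232) + 1.30 × 0.6232 = 0.5144 + 0.8101 = 1.324 mg/L.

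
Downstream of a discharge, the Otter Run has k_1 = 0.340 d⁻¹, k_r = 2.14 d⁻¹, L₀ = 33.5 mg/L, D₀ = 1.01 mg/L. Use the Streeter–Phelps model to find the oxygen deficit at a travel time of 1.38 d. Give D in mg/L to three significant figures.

D ≈ 3.68 mg/L

k_1 L₀/(k_r−k_1) = 0.340×33.5/(2.14−0.340) = 11.39/1.800 = 6.328 mg/L.
e^(−k_1 t) = e^(−0.340×1.380) = 0.6255; e^(−k_r t) = e^(−2.14×1.380) = 0.05217.
D = 6.328 × (0.6255 − 0.05217) + 1.01 × 0.05217 = 3.628 + 0.05269 = 3.681 mg/L.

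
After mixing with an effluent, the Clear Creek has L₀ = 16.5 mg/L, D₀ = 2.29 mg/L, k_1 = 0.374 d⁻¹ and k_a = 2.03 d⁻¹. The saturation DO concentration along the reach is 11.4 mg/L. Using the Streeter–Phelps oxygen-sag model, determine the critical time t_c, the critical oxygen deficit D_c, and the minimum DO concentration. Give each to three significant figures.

With k_a/k_1 = 5.428 and 1 − D₀(k_a−k_1)/(k_1 L₀) = 0.3855,
t_c = ln(5.428 × 0.3855) / (2.03 − 0.374) = ln(2.092) / 1.656 = 0.7383/1.656 = 0.4458 d.
D_c = (k_1/k_a) L₀ e^(−k_1 t_c) = (0.374/2.03) × 16.5 × e^(−0.374×0.4458) = 0.1842 × 16.5 × 0.8464 = 2.573 mg/L.
Minimum DO = C_s − D_c = 11.4 − 2.573 = 8.827 mg/L.

t_c ≈ 0.446 d; D_c ≈ 2.57 mg/L; min DO ≈ 8.83 mg/L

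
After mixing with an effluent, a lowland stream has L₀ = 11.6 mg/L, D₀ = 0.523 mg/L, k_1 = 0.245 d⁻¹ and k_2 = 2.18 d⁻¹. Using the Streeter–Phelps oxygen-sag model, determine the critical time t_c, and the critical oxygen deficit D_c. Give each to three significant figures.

t_c ≈ 0.902 d; D_c ≈ 1.05 mg/L

t_c = [1/(k_2−k_1)] ln[(k_2/k_1)(1 − D₀(k_2−k_1)/(k_1 L₀))]
= [1/(2.18−0.245)] ln[(2.18/0.245)(1 − 0.523×1.935/(0.245×11.6))]
= (1/1.935) ln[8.898 × 0.6439] = 0.5168 × ln(5.729) = 0.5168 × 1.746 = 0.9021 d.
L(t_c) = L₀ e^(−k_1 t_c) = 11.6 × 0.8017 = 9.300 mg/L, and at the critical point k_2 D_c = k_1 L, so D_c = (0.245/2.18) × 9.300 = 1.045 mg/L.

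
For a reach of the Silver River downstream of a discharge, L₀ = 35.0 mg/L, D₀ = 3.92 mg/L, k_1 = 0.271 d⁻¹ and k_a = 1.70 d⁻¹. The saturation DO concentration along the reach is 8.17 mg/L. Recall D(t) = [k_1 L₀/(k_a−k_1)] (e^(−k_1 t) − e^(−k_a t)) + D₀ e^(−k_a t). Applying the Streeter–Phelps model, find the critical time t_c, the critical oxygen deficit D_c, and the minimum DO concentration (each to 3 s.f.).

With k_a/k_1 = 6.273 and 1 − D₀(k_a−k_1)/(k_1 L₀) = 0.4094,
t_c = ln(6.273 × 0.4094) / (1.70 − 0.271) = ln(2.568) / 1.429 = 0.9432/1.429 = 0.6601 d.
L(t_c) = L₀ e^(−k_1 t_c) = 35.0 × 0.8362 = 29.27 mg/L, and at the critical point k_a D_c = k_1 L, so D_c = (0.271/1.70) × 29.27 = 4.666 mg/L.
Minimum DO = C_s − D_c = 8.17 − 4.666 = 3.504 mg/L.

t_c ≈ 0.660 d; D_c ≈ 4.67 mg/L; min DO ≈ 3.50 mg/L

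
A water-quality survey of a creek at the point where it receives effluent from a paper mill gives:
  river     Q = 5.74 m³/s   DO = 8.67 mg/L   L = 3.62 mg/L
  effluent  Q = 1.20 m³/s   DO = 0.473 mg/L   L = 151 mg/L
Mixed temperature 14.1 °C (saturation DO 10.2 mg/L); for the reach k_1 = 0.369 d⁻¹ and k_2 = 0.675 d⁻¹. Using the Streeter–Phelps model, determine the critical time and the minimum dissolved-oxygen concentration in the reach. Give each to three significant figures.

Mixed DO = (5.74×8.67 + 1.20×0.473)/(5.74+1.20) = 50.33/6.940 = 7.253 mg/L.
Mixed L₀ = (5.74×3.62 + 1.20×151)/(6.940) = 202.0/6.940 = 29.10 mg/L.
Initial deficit D₀ = C_s − DO₀ = 10.2 − 7.253 = 2.947 mg/L.
t_c = (1/0.3060) ln[(0.675/0.369)(1 − 2.947×0.3060/(0.369×29.10))] = 3.268 × ln(1.676) = 1.687 d.
D_c = (0.369/0.675) × 29.10 × e^(−0.369×1.687) = 0.5467 × 29.10 × 0.5366 = 8.538 mg/L.
Minimum DO = 10.2 − 8.538 = 1.662 mg/L.

t_c ≈ 1.69 d; minimum DO ≈ 1.66 mg/L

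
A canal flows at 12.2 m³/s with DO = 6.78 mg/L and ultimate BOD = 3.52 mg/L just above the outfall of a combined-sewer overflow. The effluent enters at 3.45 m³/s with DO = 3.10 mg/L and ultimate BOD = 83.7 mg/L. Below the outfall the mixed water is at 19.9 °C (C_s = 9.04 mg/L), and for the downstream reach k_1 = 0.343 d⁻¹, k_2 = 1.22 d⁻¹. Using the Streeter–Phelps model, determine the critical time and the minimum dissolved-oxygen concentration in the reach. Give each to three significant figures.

Mixed DO = (12.2×6.78 + 3.45×3.10)/(12.2+3.45) = 93.41/15.65 = 5.969 mg/L.
Mixed L₀ = (12.2×3.52 + 3.45×83.7)/(15.65) = 331.7/15.65 = 21.20 mg/L.
Initial deficit D₀ = C_s − DO₀ = 9.04 − 5.969 = 3.071 mg/L.
t_c = (1/0.8770) ln[(1.22/0.343)(1 − 3.071×0.8770/(0.343×21.20))] = 1.140 × ln(2.239) = 0.9191 d.
D_c = (0.343/1.22) × 21.20 × e^(−0.343×0.9191) = 0.2811 × 21.20 × 0.7296 = 4.348 mg/L.
Minimum DO = 9.04 − 4.348 = 4.692 mg/L.

t_c ≈ 0.919 d; minimum DO ≈ 4.69 mg/L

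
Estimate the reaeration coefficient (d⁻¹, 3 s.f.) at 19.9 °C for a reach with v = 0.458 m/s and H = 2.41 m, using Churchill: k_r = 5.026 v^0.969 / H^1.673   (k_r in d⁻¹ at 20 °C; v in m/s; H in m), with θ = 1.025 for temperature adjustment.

k_r ≈ 0.540 d⁻¹

k_r(20) = 5.026 × 0.458^0.969 / 2.41^1.673 = 5.026 × 0.4692 / 4.356 = 0.5414 d⁻¹.
k_r(19.9) = 0.5414 × 1.025^(19.9−20) = 0.5414 × 0.9975 = 0.5400 d⁻¹.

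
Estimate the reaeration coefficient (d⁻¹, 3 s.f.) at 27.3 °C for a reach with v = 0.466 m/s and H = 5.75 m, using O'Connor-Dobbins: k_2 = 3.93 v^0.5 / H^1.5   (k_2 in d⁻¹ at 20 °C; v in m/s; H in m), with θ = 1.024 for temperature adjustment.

k_2(20) = 3.93 × 0.466^0.5 / 5.75^1.5 = 3.93 × 0.6826 / 13.79 = 0.1946 d⁻¹.
k_2(27.3) = 0.1946 × 1.024^(27.3−20) = 0.1946 × 1.189 = 0.2314 d⁻¹.

k_2 ≈ 0.231 d⁻¹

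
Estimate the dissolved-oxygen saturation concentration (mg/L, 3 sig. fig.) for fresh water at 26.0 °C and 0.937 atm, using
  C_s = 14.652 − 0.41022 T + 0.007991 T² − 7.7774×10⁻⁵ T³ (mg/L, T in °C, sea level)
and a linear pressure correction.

At sea level: C_s = 14.652 − 0.41022×26.0 + 0.007991×26.0² − 7.7774×10⁻⁵×26.0³ = 8.021 mg/L.
Pressure correction: C_s' = 8.021 × 0.937 = 7.516 mg/L.

C_s ≈ 7.52 mg/L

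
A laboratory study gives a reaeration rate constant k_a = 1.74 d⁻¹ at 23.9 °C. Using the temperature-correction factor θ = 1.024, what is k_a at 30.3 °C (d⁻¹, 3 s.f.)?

k_a(T₂) = k_a(T₁) · θ^(T₂−T₁) = 1.74 × 1.024^(30.3−23.9)
= 1.74 × 1.024^6.40 = 1.74 × 1.164 = 2.025 d⁻¹.

k_a ≈ 2.03 d⁻¹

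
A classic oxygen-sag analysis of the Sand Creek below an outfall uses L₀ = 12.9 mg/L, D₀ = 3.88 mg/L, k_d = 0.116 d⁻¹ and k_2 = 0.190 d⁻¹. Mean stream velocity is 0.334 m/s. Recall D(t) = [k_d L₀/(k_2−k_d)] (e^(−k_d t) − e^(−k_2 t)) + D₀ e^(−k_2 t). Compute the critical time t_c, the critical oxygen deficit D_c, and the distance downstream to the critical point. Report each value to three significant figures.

t_c ≈ 3.79 d; D_c ≈ 5.07 mg/L; x_c ≈ 109 km

At the critical point dD/dt = 0, so k_d L₀ e^(−k_d t) = k_2 D. Substituting D(t) from the Streeter–Phelps equation and solving for t gives
t_c = ln[(k_2/k_d)(1 − D₀(k_2−k_d)/(k_d L₀))] / (k_2−k_d).
Here k_2−k_d = 0.07400 d⁻¹ and 1 − D₀(k_2−k_d)/(k_d L₀) = 1 − 3.88×0.07400/(0.116×12.9) = 0.8081, so
t_c = ln(1.638 × 0.8081) / 0.07400 = 0.2804 / 0.07400 = 3.789 d.
L(t_c) = L₀ e^(−k_d t_c) = 12.9 × 0.6443 = 8.312 mg/L, and at the critical point k_2 D_c = k_d L, so D_c = (0.116/0.190) × 8.312 = 5.075 mg/L.
x_c = v t_c = 0.334 m/s × 3.789 d × 86400 s/d = 109300 m ≈ 109 km.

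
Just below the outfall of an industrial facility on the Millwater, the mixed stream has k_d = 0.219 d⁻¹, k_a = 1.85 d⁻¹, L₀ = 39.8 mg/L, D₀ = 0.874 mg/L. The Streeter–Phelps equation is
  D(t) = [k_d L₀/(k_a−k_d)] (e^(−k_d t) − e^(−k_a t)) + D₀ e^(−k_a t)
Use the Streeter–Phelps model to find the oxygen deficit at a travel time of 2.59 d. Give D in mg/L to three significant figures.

k_d L₀/(k_a−k_d) = 0.219×39.8/(1.85−0.219) = 8.716/1.631 = 5.344 mg/L.
e^(−k_d t) = e^(−0.219×2.590) = 0.5671; e^(−k_a t) = e^(−1.85×2.590) = 0.008300.
D = 5.344 × (0.5671 − 0.008300) + 0.874 × 0.008300 = 2.986 + 0.007254 = 2.994 mg/L.

D ≈ 2.99 mg/L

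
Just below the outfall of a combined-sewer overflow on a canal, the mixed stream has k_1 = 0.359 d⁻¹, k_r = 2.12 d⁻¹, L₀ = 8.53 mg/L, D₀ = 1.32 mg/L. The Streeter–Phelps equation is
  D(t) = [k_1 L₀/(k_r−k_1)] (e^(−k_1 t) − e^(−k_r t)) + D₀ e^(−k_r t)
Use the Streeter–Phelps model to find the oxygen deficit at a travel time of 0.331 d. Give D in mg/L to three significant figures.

D ≈ 1.34 mg/L

k_1 L₀/(k_r−k_1) = 0.359×8.53/(2.12−0.359) = 3.062/1.761 = 1.739 mg/L.
e^(−k_1 t) = e^(−0.359×0.3310) = 0.8880; e^(−k_r t) = e^(−2.12×0.3310) = 0.4957.
D = 1.739 × (0.8880 − 0.4957) + 1.32 × 0.4957 = 0.6821 + 0.6544 = 1.336 mg/L.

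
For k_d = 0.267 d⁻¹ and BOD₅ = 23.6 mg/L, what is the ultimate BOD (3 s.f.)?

L₀ ≈ 32.0 mg/L

BOD₅ = L₀(1 − e^(−5k_d)) ⇒ L₀ = BOD₅ / (1 − e^(−5×0.267))
= 23.6 / (1 − 0.2632) = 23.6 / 0.7368 = 32.03 mg/L.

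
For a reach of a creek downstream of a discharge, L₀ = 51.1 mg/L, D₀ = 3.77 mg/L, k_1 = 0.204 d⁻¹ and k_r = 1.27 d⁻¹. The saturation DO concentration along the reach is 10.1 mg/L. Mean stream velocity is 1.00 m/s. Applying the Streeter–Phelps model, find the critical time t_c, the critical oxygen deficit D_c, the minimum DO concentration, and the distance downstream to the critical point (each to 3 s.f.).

With k_r/k_1 = 6.225 and 1 − D₀(k_r−k_1)/(k_1 L₀) = 0.6145,
t_c = ln(6.225 × 0.6145) / (1.27 − 0.204) = ln(3.825) / 1.066 = 1.342/1.066 = 1.259 d.
L(t_c) = L₀ e^(−k_1 t_c) = 51.1 × 0.7736 = 39.53 mg/L, and at the critical point k_r D_c = k_1 L, so D_c = (0.204/1.27) × 39.53 = 6.350 mg/L.
Minimum DO = C_s − D_c = 10.1 − 6.350 = 3.750 mg/L.
x_c = v t_c = 1.00 m/s × 1.259 d × 86400 s/d = 108700 m ≈ 109 km.

t_c ≈ 1.26 d; D_c ≈ 6.35 mg/L; min DO ≈ 3.75 mg/L; x_c ≈ 109 km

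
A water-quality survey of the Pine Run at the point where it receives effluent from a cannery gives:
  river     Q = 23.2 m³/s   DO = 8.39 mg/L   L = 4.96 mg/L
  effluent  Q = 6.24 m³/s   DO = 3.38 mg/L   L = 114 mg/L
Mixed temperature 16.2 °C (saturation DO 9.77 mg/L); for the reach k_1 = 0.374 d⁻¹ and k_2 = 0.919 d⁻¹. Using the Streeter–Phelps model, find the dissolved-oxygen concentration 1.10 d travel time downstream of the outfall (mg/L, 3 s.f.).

DO ≈ 3.12 mg/L

Mixed DO = (23.2×8.39 + 6.24×3.38)/(23.2+6.24) = 215.7/29.44 = 7.328 mg/L.
Mixed L₀ = (23.2×4.96 + 6.24×114)/(29.44) = 826.4/29.44 = 28.07 mg/L.
Initial deficit D₀ = C_s − DO₀ = 9.77 − 7.328 = 2.442 mg/L.
D(1.10) = [0.374×28.07/(0.919−0.374)](e^(−0.374×1.10) − e^(−0.919×1.10)) + 2.442 e^(−0.919×1.10)
= 19.26 × (0.6627 − 0.3639) + 2.442 × 0.3639 = 6.645 mg/L.
DO = 9.77 − 6.645 = 3.125 mg/L.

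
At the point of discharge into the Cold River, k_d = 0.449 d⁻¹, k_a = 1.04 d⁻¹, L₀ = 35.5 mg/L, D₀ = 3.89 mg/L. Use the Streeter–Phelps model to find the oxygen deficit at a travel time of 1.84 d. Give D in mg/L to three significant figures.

k_d L₀/(k_a−k_d) = 0.449×35.5/(1.04−0.449) = 15.94/0.5910 = 26.97 mg/L.
e^(−k_d t) = e^(−0.449×1.840) = 0.4377; e^(−k_a t) = e^(−1.04×1.840) = 0.1475.
D = 26.97 × (0.4377 − 0.1475) + 3.89 × 0.1475 = 7.826 + 0.5740 = 8.400 mg/L.

D ≈ 8.40 mg/L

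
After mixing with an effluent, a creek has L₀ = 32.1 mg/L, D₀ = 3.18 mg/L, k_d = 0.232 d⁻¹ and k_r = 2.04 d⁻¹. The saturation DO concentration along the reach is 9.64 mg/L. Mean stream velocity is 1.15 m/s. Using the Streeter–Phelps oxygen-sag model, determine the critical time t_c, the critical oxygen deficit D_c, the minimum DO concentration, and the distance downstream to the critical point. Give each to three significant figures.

With k_r/k_d = 8.793 and 1 − D₀(k_r−k_d)/(k_d L₀) = 0.2280,
t_c = ln(8.793 × 0.2280) / (2.04 − 0.232) = ln(2.005) / 1.808 = 0.6954/1.808 = 0.3846 d.
L(t_c) = L₀ e^(−k_d t_c) = 32.1 × 0.9146 = 29.36 mg/L, and at the critical point k_r D_c = k_d L, so D_c = (0.232/2.04) × 29.36 = 3.339 mg/L.
Minimum DO = C_s − D_c = 9.64 − 3.339 = 6.301 mg/L.
x_c = v t_c = 1.15 m/s × 0.3846 d × 86400 s/d = 38220 m ≈ 38.2 km.

t_c ≈ 0.385 d; D_c ≈ 3.34 mg/L; min DO ≈ 6.30 mg/L; x_c ≈ 38.2 km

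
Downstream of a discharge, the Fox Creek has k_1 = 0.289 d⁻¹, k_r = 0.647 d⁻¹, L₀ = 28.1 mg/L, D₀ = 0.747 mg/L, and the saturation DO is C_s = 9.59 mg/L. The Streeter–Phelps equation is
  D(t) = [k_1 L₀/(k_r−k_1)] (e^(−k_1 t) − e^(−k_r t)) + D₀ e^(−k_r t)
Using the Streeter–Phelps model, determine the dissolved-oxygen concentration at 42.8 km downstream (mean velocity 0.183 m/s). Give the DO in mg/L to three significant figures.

Travel time t = x/v = 42.8 km / (0.183 m/s) = 42800 m / 0.183 m/s = 233900 s = 2.707 d.
k_1 L₀/(k_r−k_1) = 0.289×28.1/(0.647−0.289) = 8.121/0.3580 = 22.68 mg/L.
e^(−k_1 t) = e^(−0.289×2.707) = 0.4574; e^(−k_r t) = e^(−0.647×2.707) = 0.1735.
D = 22.68 × (0.4574 − 0.1735) + 0.747 × 0.1735 = 6.438 + 0.1296 = 6.568 mg/L.
DO = C_s − D = 9.59 − 6.568 = 3.022 mg/L.

DO ≈ 3.02 mg/L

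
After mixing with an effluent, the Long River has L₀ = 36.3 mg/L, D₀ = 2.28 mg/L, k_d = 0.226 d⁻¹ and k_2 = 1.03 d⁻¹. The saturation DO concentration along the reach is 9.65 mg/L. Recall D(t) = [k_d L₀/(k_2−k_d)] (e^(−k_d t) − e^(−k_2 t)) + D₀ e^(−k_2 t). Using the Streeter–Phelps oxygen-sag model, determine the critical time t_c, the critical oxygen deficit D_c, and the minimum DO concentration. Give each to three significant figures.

t_c = [1/(k_2−k_d)] ln[(k_2/k_d)(1 − D₀(k_2−k_d)/(k_d L₀))]
= [1/(1.03−0.226)] ln[(1.03/0.226)(1 − 2.28×0.8040/(0.226×36.3))]
= (1/0.8040) ln[4.558 × 0.7766] = 1.244 × ln(3.539) = 1.244 × 1.264 = 1.572 d.
L(t_c) = L₀ e^(−k_d t_c) = 36.3 × 0.7010 = 25.45 mg/L, and at the critical point k_2 D_c = k_d L, so D_c = (0.226/1.03) × 25.45 = 5.583 mg/L.
Minimum DO = C_s − D_c = 9.65 − 5.583 = 4.067 mg/L.

t_c ≈ 1.57 d; D_c ≈ 5.58 mg/L; min DO ≈ 4.07 mg/L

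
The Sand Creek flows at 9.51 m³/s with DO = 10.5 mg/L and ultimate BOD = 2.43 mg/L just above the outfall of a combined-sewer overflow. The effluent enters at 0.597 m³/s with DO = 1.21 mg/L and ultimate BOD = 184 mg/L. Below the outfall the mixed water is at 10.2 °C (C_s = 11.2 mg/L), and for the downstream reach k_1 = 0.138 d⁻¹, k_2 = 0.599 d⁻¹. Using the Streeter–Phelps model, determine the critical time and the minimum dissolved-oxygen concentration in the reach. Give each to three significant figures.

t_c ≈ 2.36 d; minimum DO ≈ 9.01 mg/L

Mixed DO = (9.51×10.5 + 0.597×1.21)/(9.51+0.597) = 100.6/10.11 = 9.951 mg/L.
Mixed L₀ = (9.51×2.43 + 0.597×184)/(10.11) = 133.0/10.11 = 13.15 mg/L.
Initial deficit D₀ = C_s − DO₀ = 11.2 − 9.951 = 1.249 mg/L.
t_c = (1/0.4610) ln[(0.599/0.138)(1 − 1.249×0.4610/(0.138×13.15))] = 2.169 × ln(2.964) = 2.357 d.
D_c = (0.138/0.599) × 13.15 × e^(−0.138×2.357) = 0.2304 × 13.15 × 0.7223 = 2.189 mg/L.
Minimum DO = 11.2 − 2.189 = 9.011 mg/L.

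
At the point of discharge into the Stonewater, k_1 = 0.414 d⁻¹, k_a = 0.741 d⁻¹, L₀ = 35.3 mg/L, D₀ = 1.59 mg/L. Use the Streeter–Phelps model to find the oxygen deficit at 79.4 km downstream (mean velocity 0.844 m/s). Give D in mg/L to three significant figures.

D ≈ 9.24 mg/L

Travel time t = x/v = 79.4 km / (0.844 m/s) = 79400 m / 0.844 m/s = 94080 s = 1.089 d.
k_1 L₀/(k_a−k_1) = 0.414×35.3/(0.741−0.414) = 14.61/0.3270 = 44.69 mg/L.
e^(−k_1 t) = e^(−0.414×1.089) = 0.6371; e^(−k_a t) = e^(−0.741×1.089) = 0.4463.
D = 44.69 × (0.6371 − 0.4463) + 1.59 × 0.4463 = 8.530 + 0.7096 = 9.239 mg/L.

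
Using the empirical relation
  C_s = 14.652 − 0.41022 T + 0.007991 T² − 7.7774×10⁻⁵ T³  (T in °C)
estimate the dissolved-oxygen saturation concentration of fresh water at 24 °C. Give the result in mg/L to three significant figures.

C_s = 14.652 − 0.41022×24 + 0.007991×24² − 7.7774×10⁻⁵×24³ = 8.334 mg/L.

C_s ≈ 8.33 mg/L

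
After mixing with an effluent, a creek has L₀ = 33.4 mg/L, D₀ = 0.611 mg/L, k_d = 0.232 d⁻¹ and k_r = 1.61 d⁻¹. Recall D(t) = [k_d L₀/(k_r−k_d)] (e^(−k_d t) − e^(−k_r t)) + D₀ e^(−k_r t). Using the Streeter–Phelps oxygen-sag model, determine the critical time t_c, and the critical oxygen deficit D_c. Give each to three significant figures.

t_c ≈ 1.32 d; D_c ≈ 3.54 mg/L

t_c = [1/(k_r−k_d)] ln[(k_r/k_d)(1 − D₀(k_r−k_d)/(k_d L₀))]
= [1/(1.61−0.232)] ln[(1.61/0.232)(1 − 0.611×1.378/(0.232×33.4))]
= (1/1.378) ln[6.940 × 0.8913] = 0.7257 × ln(6.186) = 0.7257 × 1.822 = 1.322 d.
L(t_c) = L₀ e^(−k_d t_c) = 33.4 × 0.7358 = 24.58 mg/L, and at the critical point k_r D_c = k_d L, so D_c = (0.232/1.61) × 24.58 = 3.541 mg/L.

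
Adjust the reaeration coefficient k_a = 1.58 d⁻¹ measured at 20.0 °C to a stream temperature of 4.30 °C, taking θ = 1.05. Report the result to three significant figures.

k_a(T₂) = k_a(T₁) · θ^(T₂−T₁) = 1.58 × 1.05^(4.30−20.0)
= 1.58 × 1.05^-15.7 = 1.58 × 0.4649 = 0.7345 d⁻¹.

k_a ≈ 0.734 d⁻¹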